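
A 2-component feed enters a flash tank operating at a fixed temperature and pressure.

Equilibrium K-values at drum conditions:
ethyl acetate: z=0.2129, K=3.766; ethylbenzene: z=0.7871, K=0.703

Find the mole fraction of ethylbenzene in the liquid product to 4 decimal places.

x_ethylbenzene = 0.9030

Rachford–Rice: g(V/F) = Σ zᵢ(Kᵢ−1)/(1+V/F(Kᵢ−1)) = 0.
Check two-phase: ΣzᵢKᵢ = 1.3551 > 1 and Σzᵢ/Kᵢ = 1.1762 > 1, so g(0) = 0.3551 > 0 and g(1) = -0.1762 < 0.
Binary case is linear: z₁(K₁−1)(1+V/F(K₂−1)) + z₂(K₂−1)(1+V/F(K₁−1)) = 0
⇒ V/F = [z₁(K₁−1)+z₂(K₂−1)] / [−(K₁−1)(K₂−1)] = 0.35511/0.82150 = 0.4323
Compositions from xᵢ = zᵢ/(1+V/F(Kᵢ−1)), yᵢ = Kᵢxᵢ:
  ethyl acetate: x = 0.0970, y = 0.3652
  ethylbenzene: x = 0.9030, y = 0.6348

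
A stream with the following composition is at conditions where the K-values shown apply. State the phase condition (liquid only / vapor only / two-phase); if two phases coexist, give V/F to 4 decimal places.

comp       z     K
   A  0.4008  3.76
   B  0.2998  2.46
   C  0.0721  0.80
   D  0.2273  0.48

ΣzᵢKᵢ = 2.4113; Σzᵢ/Kᵢ = 0.7921.
Since Σzᵢ/Kᵢ < 1 the mixture is above its dew point — single vapor phase.

vapor only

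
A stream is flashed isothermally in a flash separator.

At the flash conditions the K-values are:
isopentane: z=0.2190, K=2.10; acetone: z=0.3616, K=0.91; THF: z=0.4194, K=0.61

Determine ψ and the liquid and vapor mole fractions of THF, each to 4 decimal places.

Newton–Raphson from ψ = 0.5:
  ψ = 0.5000: g = -0.08185, g' = -0.2119 → ψ = 0.1138
  ψ = 0.1138: g = 0.01004, g' = -0.2821 → ψ = 0.1494
  ψ = 0.1494: g = 0.00021, g' = -0.2704 → ψ = 0.1502
Converged at ψ = 0.1502.
Compositions from xᵢ = zᵢ/(1+ψ(Kᵢ−1)), yᵢ = Kᵢxᵢ:
  isopentane: x = 0.1879, y = 0.3947
  acetone: x = 0.3666, y = 0.3336
  THF: x = 0.4455, y = 0.2718

ψ = 0.1502, x_THF = 0.4455, y_THF = 0.2718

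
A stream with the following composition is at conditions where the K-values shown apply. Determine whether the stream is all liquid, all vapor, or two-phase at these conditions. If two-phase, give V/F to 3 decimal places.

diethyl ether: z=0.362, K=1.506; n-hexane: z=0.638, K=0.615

all liquid

ΣzᵢKᵢ = 0.938; Σzᵢ/Kᵢ = 1.278.
Since ΣzᵢKᵢ < 1 the mixture is below its bubble point — single liquid phase.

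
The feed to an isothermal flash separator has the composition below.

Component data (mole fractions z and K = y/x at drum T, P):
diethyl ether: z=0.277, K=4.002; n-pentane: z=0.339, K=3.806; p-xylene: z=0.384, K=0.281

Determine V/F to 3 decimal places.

V/F = 0.724

Material balance + equilibrium reduce to Σ zᵢ(Kᵢ−1)/(1+V/F(Kᵢ−1)) = 0.
Feasibility: ΣzᵢKᵢ = 2.507, Σzᵢ/Kᵢ = 1.525 — both > 1, two phases present.
Iterate (Newton) starting at V/F = 0.34:
  V/F = 0.340: g = 0.5329, g' = -1.658 → V/F = 0.661
  V/F = 0.661: g = 0.0852, g' = -1.329 → V/F = 0.725
  V/F = 0.725: g = -0.0021, g' = -1.404 → V/F = 0.724
Converged at V/F = 0.724.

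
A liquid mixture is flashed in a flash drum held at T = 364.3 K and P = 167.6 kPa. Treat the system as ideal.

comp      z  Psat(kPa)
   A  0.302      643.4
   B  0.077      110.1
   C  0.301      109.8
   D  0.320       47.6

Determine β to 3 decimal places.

β = 0.326

Raoult's law: Kᵢ = Pᵢˢᵃᵗ/P = Pᵢˢᵃᵗ/167.6.
  K_A = 643.4/167.6 = 3.83890, K_B = 110.1/167.6 = 0.65692, K_C = 109.8/167.6 = 0.65513, K_D = 47.6/167.6 = 0.28401
Rachford–Rice: g(β) = Σ zᵢ(Kᵢ−1)/(1+β(Kᵢ−1)) = 0.
Check two-phase: ΣzᵢKᵢ = 1.498 > 1 and Σzᵢ/Kᵢ = 1.782 > 1, so g(0) = 0.498 > 0 and g(1) = -0.782 < 0.
Newton–Raphson from β = 0.5:
  β = 0.500: g = -0.1598, g' = -0.879 → β = 0.318
  β = 0.318: g = 0.0075, g' = -1.004 → β = 0.326
Converged at β = 0.326.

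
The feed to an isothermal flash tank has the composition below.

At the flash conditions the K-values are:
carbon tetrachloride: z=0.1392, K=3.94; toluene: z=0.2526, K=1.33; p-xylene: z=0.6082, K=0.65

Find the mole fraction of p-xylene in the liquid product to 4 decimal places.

x_p-xylene = 0.7186

Newton iteration, V/F⁰ = 0.36:
  V/F = 0.3600: g = 0.02977, g' = -0.4035 → V/F = 0.4338
  V/F = 0.4338: g = 0.00181, g' = -0.3570 → V/F = 0.4389
Converged at V/F = 0.4389.
Compositions from xᵢ = zᵢ/(1+V/F(Kᵢ−1)), yᵢ = Kᵢxᵢ:
  carbon tetrachloride: x = 0.0608, y = 0.2395
  toluene: x = 0.2206, y = 0.2935
  p-xylene: x = 0.7186, y = 0.4671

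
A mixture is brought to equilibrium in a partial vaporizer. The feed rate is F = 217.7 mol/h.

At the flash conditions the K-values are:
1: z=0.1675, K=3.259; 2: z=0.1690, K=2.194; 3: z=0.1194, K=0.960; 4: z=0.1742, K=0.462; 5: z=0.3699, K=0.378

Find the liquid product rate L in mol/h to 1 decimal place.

Rachford–Rice: g(ψ) = Σ zᵢ(Kᵢ−1)/(1+ψ(Kᵢ−1)) = 0.
Check two-phase: ΣzᵢKᵢ = 1.2516 > 1 and Σzᵢ/Kᵢ = 1.6084 > 1, so g(0) = 0.2516 > 0 and g(1) = -0.6084 < 0.
Newton–Raphson from ψ = 0.5:
  ψ = 0.5000: g = -0.16297, g' = -0.6790 → ψ = 0.2600
  ψ = 0.2600: g = 0.00413, g' = -0.7516 → ψ = 0.2655
Converged at ψ = 0.2655.
Then V = ψ·F = 0.2655·217.7 = 57.8 mol/h and L = F − V = 159.9 mol/h.

L = 159.9 mol/h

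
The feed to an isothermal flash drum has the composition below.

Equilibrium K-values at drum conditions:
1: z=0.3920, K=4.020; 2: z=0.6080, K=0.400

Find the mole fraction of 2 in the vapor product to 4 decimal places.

y_2 = 0.3337

Binary case is linear: z₁(K₁−1)(1+β(K₂−1)) + z₂(K₂−1)(1+β(K₁−1)) = 0
⇒ β = [z₁(K₁−1)+z₂(K₂−1)] / [−(K₁−1)(K₂−1)] = 0.81904/1.81200 = 0.4520
Compositions from xᵢ = zᵢ/(1+β(Kᵢ−1)), yᵢ = Kᵢxᵢ:
  1: x = 0.1657, y = 0.6663
  2: x = 0.8343, y = 0.3337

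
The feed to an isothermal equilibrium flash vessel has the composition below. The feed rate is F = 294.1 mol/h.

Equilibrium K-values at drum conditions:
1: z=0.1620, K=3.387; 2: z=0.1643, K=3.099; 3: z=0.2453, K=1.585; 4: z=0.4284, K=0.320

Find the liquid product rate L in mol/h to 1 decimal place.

Iterate (Newton) starting at V/F = 0.65:
  V/F = 0.6500: g = -0.12068, g' = -0.9515 → V/F = 0.5232
  V/F = 0.5232: g = -0.00598, g' = -0.8734 → V/F = 0.5163
Converged at V/F = 0.5163.
Then V = V/F·F = 0.5163·294.1 = 151.8 mol/h and L = F − V = 142.3 mol/h.

L = 142.3 mol/h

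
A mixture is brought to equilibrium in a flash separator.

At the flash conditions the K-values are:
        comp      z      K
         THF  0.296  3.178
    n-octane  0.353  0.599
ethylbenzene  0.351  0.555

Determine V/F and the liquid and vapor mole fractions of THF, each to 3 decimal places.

Rachford–Rice: g(V/F) = Σ zᵢ(Kᵢ−1)/(1+V/F(Kᵢ−1)) = 0.
Feasibility: ΣzᵢKᵢ = 1.347, Σzᵢ/Kᵢ = 1.315 — both > 1, two phases present.
Newton iteration, V/F⁰ = 0.5:
  V/F = 0.500: g = -0.0693, g' = -0.526 → V/F = 0.368
  V/F = 0.368: g = 0.0050, g' = -0.610 → V/F = 0.376
Converged at V/F = 0.376.
Compositions from xᵢ = zᵢ/(1+V/F(Kᵢ−1)), yᵢ = Kᵢxᵢ:
  THF: x = 0.163, y = 0.517
  n-octane: x = 0.416, y = 0.249
  ethylbenzene: x = 0.422, y = 0.234

V/F = 0.376, x_THF = 0.163, y_THF = 0.517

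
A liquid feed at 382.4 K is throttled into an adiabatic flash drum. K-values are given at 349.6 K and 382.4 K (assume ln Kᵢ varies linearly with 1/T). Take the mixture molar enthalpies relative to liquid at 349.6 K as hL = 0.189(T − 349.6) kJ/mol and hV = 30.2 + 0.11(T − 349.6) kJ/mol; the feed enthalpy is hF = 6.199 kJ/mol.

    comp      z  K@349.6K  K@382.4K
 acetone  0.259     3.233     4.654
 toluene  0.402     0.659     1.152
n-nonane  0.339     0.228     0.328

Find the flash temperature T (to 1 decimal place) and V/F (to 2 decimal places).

T = 353.1 K, V/F = 0.18

Adiabatic flash: solve Rachford–Rice at each trial T, then check hF = ψ·hV(T) + (1−ψ)·hL(T).
  T = 349.6 K: K = (3.233, 0.659, 0.228), RR gives ψ = 0.143, H_out = 4.321 kJ/mol
  T = 382.4 K: K = (4.654, 1.152, 0.328), RR gives ψ = 0.562, H_out = 21.721 kJ/mol
  T = 366.0 K: K = (3.911, 0.882, 0.276), RR gives ψ = 0.344, H_out = 13.055 kJ/mol
  T = 357.8 K: K = (3.564, 0.765, 0.251), RR gives ψ = 0.242, H_out = 8.690 kJ/mol
  T = 353.7 K: K = (3.396, 0.711, 0.239), RR gives ψ = 0.192, H_out = 6.511 kJ/mol
  T = 351.6 K: K = (3.312, 0.684, 0.234), RR gives ψ = 0.167, H_out = 5.392 kJ/mol
Linear interpolation between T = 351.6 (H_out = 5.392) and T = 353.7 (H_out = 6.511) on hF = 6.199 gives T ≈ 353.1 K, at which ψ = 0.18.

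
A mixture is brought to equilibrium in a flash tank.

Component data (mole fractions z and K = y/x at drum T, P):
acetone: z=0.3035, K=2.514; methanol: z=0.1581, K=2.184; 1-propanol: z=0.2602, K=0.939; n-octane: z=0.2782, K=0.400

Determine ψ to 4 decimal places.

Let ψ = V/F and solve Σ zᵢ(Kᵢ−1)/(1+ψ(Kᵢ−1)) = 0.
g(0) = ΣzᵢKᵢ − 1 = 0.4639 and g(1) = 1 − Σzᵢ/Kᵢ = -0.1657, so a root lies in (0, 1).
Iterate (Newton) starting at ψ = 0.5:
  ψ = 0.5000: g = 0.12428, g' = -0.5182 → ψ = 0.7398
  ψ = 0.7398: g = -0.00026, g' = -0.5427 → ψ = 0.7393
Converged at ψ = 0.7393.

ψ = 0.7393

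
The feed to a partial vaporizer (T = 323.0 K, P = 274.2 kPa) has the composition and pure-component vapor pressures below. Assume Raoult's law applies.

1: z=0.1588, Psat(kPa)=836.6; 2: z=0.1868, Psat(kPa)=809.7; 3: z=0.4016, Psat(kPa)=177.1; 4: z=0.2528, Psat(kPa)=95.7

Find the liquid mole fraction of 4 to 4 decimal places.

x_4 = 0.3399

Raoult's law: Kᵢ = Pᵢˢᵃᵗ/P = Pᵢˢᵃᵗ/274.2.
  K_1 = 836.6/274.2 = 3.051058, K_2 = 809.7/274.2 = 2.952954, K_3 = 177.1/274.2 = 0.645879, K_4 = 95.7/274.2 = 0.349015
Rachford–Rice: g(ψ) = Σ zᵢ(Kᵢ−1)/(1+ψ(Kᵢ−1)) = 0.
Feasibility: ΣzᵢKᵢ = 1.3837, Σzᵢ/Kᵢ = 1.4614 — both > 1, two phases present.
Newton iteration, ψ⁰ = 0.5:
  ψ = 0.5000: g = -0.07142, g' = -0.6550 → ψ = 0.3910
  ψ = 0.3910: g = 0.00180, g' = -0.6955 → ψ = 0.3936
Converged at ψ = 0.3936.
Compositions from xᵢ = zᵢ/(1+ψ(Kᵢ−1)), yᵢ = Kᵢxᵢ:
  1: x = 0.0879, y = 0.2681
  2: x = 0.1056, y = 0.3119
  3: x = 0.4666, y = 0.3014
  4: x = 0.3399, y = 0.1186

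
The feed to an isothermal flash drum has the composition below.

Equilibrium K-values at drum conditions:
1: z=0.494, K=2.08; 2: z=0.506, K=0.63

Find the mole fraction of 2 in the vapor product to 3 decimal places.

Binary case is linear: z₁(K₁−1)(1+β(K₂−1)) + z₂(K₂−1)(1+β(K₁−1)) = 0
⇒ β = [z₁(K₁−1)+z₂(K₂−1)] / [−(K₁−1)(K₂−1)] = 0.3463/0.3996 = 0.867
Compositions from xᵢ = zᵢ/(1+β(Kᵢ−1)), yᵢ = Kᵢxᵢ:
  1: x = 0.255, y = 0.531
  2: x = 0.745, y = 0.469

y_2 = 0.469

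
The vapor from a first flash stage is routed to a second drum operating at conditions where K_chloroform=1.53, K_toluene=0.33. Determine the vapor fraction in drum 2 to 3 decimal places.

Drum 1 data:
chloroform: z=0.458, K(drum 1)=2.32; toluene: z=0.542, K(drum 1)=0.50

V/F (drum 2) = 0.267

Drum 1:
Newton–Raphson from ψ₁ = 0.57:
  ψ₁ = 0.570: g = -0.0340, g' = -0.525 → ψ₁ = 0.505
Converged at ψ₁ = 0.505.
Drum-1 compositions:
  chloroform: x = 0.275, y = 0.637
  toluene: x = 0.725, y = 0.363
Drum-2 feed = drum-1 vapor: z₂ = (0.6374, 0.3626).
Drum 2:
Iterate (Newton) starting at ψ₂ = 0.5:
  ψ₂ = 0.500: g = -0.0983, g' = -0.480 → ψ₂ = 0.295
  ψ₂ = 0.295: g = -0.0107, g' = -0.387 → ψ₂ = 0.267
Converged at ψ₂ = 0.267.
  chloroform: x = 0.558, y = 0.854
  toluene: x = 0.442, y = 0.146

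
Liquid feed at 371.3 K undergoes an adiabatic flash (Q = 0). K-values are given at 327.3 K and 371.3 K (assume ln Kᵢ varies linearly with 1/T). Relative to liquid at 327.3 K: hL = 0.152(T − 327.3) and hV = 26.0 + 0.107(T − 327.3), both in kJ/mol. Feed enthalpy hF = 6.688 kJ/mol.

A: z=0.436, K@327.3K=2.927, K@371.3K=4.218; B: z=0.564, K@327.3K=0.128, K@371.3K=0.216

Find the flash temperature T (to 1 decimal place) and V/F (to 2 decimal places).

Adiabatic flash: solve Rachford–Rice at each trial T, then check hF = ψ·hV(T) + (1−ψ)·hL(T).
  T = 327.3 K: K = (2.927, 0.128), RR gives ψ = 0.207, H_out = 5.390 kJ/mol
  T = 371.3 K: K = (4.218, 0.216), RR gives ψ = 0.381, H_out = 15.836 kJ/mol
  T = 349.3 K: K = (3.554, 0.169), RR gives ψ = 0.304, H_out = 10.944 kJ/mol
  T = 338.3 K: K = (3.236, 0.148), RR gives ψ = 0.259, H_out = 8.286 kJ/mol
  T = 332.8 K: K = (3.080, 0.138), RR gives ψ = 0.234, H_out = 6.874 kJ/mol
  T = 330.1 K: K = (3.005, 0.133), RR gives ψ = 0.221, H_out = 6.156 kJ/mol
  T = 331.5 K: K = (3.044, 0.135), RR gives ψ = 0.228, H_out = 6.530 kJ/mol
Linear interpolation between T = 331.5 (H_out = 6.530) and T = 332.8 (H_out = 6.874) on hF = 6.688 gives T ≈ 332.1 K, at which ψ = 0.23.

T = 332.1 K, V/F = 0.23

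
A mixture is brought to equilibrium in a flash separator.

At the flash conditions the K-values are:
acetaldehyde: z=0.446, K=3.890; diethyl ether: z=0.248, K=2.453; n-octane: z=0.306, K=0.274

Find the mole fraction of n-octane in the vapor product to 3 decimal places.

Material balance + equilibrium reduce to Σ zᵢ(Kᵢ−1)/(1+V/F(Kᵢ−1)) = 0.
Feasibility: ΣzᵢKᵢ = 2.427, Σzᵢ/Kᵢ = 1.333 — both > 1, two phases present.
Iterate (Newton) starting at V/F = 0.42:
  V/F = 0.420: g = 0.4864, g' = -1.296 → V/F = 0.795
  V/F = 0.795: g = 0.0322, g' = -1.358 → V/F = 0.819
Converged at V/F = 0.819.
Compositions from xᵢ = zᵢ/(1+V/F(Kᵢ−1)), yᵢ = Kᵢxᵢ:
  acetaldehyde: x = 0.133, y = 0.515
  diethyl ether: x = 0.113, y = 0.278
  n-octane: x = 0.754, y = 0.207

y_n-octane = 0.207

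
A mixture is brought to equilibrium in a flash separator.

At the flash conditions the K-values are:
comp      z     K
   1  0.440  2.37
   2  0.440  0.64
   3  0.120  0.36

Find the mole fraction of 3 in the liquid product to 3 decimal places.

x_3 = 0.197

Newton iteration, β⁰ = 0.5:
  β = 0.500: g = 0.0516, g' = -0.482 → β = 0.607
  β = 0.607: g = 0.0008, g' = -0.471 → β = 0.609
Converged at β = 0.609.
Compositions from xᵢ = zᵢ/(1+β(Kᵢ−1)), yᵢ = Kᵢxᵢ:
  1: x = 0.240, y = 0.569
  2: x = 0.563, y = 0.361
  3: x = 0.197, y = 0.071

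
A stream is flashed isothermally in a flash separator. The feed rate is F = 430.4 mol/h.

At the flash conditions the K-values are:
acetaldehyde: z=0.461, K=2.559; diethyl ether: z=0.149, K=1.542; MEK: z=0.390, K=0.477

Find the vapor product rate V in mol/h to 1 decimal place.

Let ψ = V/F and solve Σ zᵢ(Kᵢ−1)/(1+ψ(Kᵢ−1)) = 0.
Feasibility: ΣzᵢKᵢ = 1.595, Σzᵢ/Kᵢ = 1.094 — both > 1, two phases present.
Newton iteration, ψ⁰ = 0.5:
  ψ = 0.500: g = 0.1912, g' = -0.577 → ψ = 0.832
  ψ = 0.832: g = 0.0076, g' = -0.567 → ψ = 0.845
Converged at ψ = 0.845.
Then V = ψ·F = 0.8451·430.4 = 363.7 mol/h and L = F − V = 66.7 mol/h.

V = 363.7 mol/h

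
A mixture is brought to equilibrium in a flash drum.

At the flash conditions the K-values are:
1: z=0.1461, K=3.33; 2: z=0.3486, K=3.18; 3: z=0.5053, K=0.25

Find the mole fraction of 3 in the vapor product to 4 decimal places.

Newton–Raphson from V/F = 0.47:
  V/F = 0.4700: g = -0.04745, g' = -1.2628 → V/F = 0.4324
  V/F = 0.4324: g = -0.00013, g' = -1.2583 → V/F = 0.4323
Converged at V/F = 0.4323.
Compositions from xᵢ = zᵢ/(1+V/F(Kᵢ−1)), yᵢ = Kᵢxᵢ:
  1: x = 0.0728, y = 0.2424
  2: x = 0.1795, y = 0.5707
  3: x = 0.7478, y = 0.1869

y_3 = 0.1869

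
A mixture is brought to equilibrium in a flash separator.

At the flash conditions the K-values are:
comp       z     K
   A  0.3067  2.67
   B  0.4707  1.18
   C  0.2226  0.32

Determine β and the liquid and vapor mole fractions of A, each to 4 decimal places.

Rachford–Rice: g(β) = Σ zᵢ(Kᵢ−1)/(1+β(Kᵢ−1)) = 0.
Check two-phase: ΣzᵢKᵢ = 1.4455 > 1 and Σzᵢ/Kᵢ = 1.2094 > 1, so g(0) = 0.4455 > 0 and g(1) = -0.2094 < 0.
Iterate (Newton) starting at β = 0.54:
  β = 0.5400: g = 0.10733, g' = -0.5062 → β = 0.7520
  β = 0.7520: g = -0.00812, g' = -0.6110 → β = 0.7387
  β = 0.7387: g = -0.00008, g' = -0.5989 → β = 0.7386
Converged at β = 0.7386.
Compositions from xᵢ = zᵢ/(1+β(Kᵢ−1)), yᵢ = Kᵢxᵢ:
  A: x = 0.1373, y = 0.3666
  B: x = 0.4155, y = 0.4902
  C: x = 0.4472, y = 0.1431

β = 0.7386, x_A = 0.1373, y_A = 0.3666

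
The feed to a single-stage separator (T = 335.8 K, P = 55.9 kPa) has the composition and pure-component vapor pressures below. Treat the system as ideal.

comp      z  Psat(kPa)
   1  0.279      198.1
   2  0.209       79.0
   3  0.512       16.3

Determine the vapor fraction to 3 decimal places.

ψ = 0.319

Raoult's law: Kᵢ = Pᵢˢᵃᵗ/P = Pᵢˢᵃᵗ/55.9.
  K_1 = 198.1/55.9 = 3.54383, K_2 = 79.0/55.9 = 1.41324, K_3 = 16.3/55.9 = 0.29159
Material balance + equilibrium reduce to Σ zᵢ(Kᵢ−1)/(1+ψ(Kᵢ−1)) = 0.
g(0) = ΣzᵢKᵢ − 1 = 0.433 and g(1) = 1 − Σzᵢ/Kᵢ = -0.982, so a root lies in (0, 1).
Newton iteration, ψ⁰ = 0.42:
  ψ = 0.420: g = -0.0996, g' = -0.969 → ψ = 0.317
  ψ = 0.317: g = 0.0014, g' = -1.008 → ψ = 0.319
Converged at ψ = 0.319.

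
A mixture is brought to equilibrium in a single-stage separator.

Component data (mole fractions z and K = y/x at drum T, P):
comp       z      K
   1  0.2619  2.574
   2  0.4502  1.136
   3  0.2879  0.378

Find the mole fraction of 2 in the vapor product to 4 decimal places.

Let ψ = V/F and solve Σ zᵢ(Kᵢ−1)/(1+ψ(Kᵢ−1)) = 0.
g(0) = ΣzᵢKᵢ − 1 = 0.2944 and g(1) = 1 − Σzᵢ/Kᵢ = -0.2597, so a root lies in (0, 1).
Newton–Raphson from ψ = 0.5:
  ψ = 0.5000: g = 0.02811, g' = -0.4451 → ψ = 0.5631
  ψ = 0.5631: g = -0.00022, g' = -0.4534 → ψ = 0.5627
Converged at ψ = 0.5627.
Compositions from xᵢ = zᵢ/(1+ψ(Kᵢ−1)), yᵢ = Kᵢxᵢ:
  1: x = 0.1389, y = 0.3575
  2: x = 0.4182, y = 0.4751
  3: x = 0.4429, y = 0.1674

y_2 = 0.4751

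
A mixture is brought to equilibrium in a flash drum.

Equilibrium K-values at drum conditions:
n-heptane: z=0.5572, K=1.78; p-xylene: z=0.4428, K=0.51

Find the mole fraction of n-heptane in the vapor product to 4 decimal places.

y_n-heptane = 0.6868

Material balance + equilibrium reduce to Σ zᵢ(Kᵢ−1)/(1+β(Kᵢ−1)) = 0.
g(0) = ΣzᵢKᵢ − 1 = 0.2176 and g(1) = 1 − Σzᵢ/Kᵢ = -0.1813, so a root lies in (0, 1).
Newton–Raphson from β = 0.43:
  β = 0.4300: g = 0.05057, g' = -0.3608 → β = 0.5702
  β = 0.5702: g = -0.00026, g' = -0.3671 → β = 0.5695
Converged at β = 0.5695.
Compositions from xᵢ = zᵢ/(1+β(Kᵢ−1)), yᵢ = Kᵢxᵢ:
  n-heptane: x = 0.3858, y = 0.6868
  p-xylene: x = 0.6142, y = 0.3132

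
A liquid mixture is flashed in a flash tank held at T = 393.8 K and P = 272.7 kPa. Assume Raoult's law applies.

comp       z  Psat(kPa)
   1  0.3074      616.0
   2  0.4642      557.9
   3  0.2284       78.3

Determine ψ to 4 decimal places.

Raoult's law: Kᵢ = Pᵢˢᵃᵗ/P = Pᵢˢᵃᵗ/272.7.
  K_1 = 616.0/272.7 = 2.258893, K_2 = 557.9/272.7 = 2.045838, K_3 = 78.3/272.7 = 0.287129
Material balance + equilibrium reduce to Σ zᵢ(Kᵢ−1)/(1+ψ(Kᵢ−1)) = 0.
g(0) = ΣzᵢKᵢ − 1 = 0.7096 and g(1) = 1 − Σzᵢ/Kᵢ = -0.1584, so a root lies in (0, 1).
Iterate (Newton) starting at ψ = 0.3:
  ψ = 0.3000: g = 0.44332, g' = -0.7387 → ψ = 0.9002
  ψ = 0.9002: g = -0.02295, g' = -1.1459 → ψ = 0.8801
  ψ = 0.8801: g = -0.00064, g' = -1.0834 → ψ = 0.8795
Converged at ψ = 0.8795.

ψ = 0.8795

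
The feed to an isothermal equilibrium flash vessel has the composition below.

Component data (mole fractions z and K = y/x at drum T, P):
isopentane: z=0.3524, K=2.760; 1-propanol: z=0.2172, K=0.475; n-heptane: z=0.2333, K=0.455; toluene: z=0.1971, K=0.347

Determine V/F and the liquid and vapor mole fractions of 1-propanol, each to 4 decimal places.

V/F = 0.2481, x_1-propanol = 0.2497, y_1-propanol = 0.1186

Material balance + equilibrium reduce to Σ zᵢ(Kᵢ−1)/(1+V/F(Kᵢ−1)) = 0.
g(0) = ΣzᵢKᵢ − 1 = 0.2503 and g(1) = 1 − Σzᵢ/Kᵢ = -0.6657, so a root lies in (0, 1).
Newton iteration, V/F⁰ = 0.5:
  V/F = 0.5000: g = -0.19059, g' = -0.7351 → V/F = 0.2407
  V/F = 0.2407: g = 0.00605, g' = -0.8271 → V/F = 0.2481
Converged at V/F = 0.2481.
Compositions from xᵢ = zᵢ/(1+V/F(Kᵢ−1)), yᵢ = Kᵢxᵢ:
  isopentane: x = 0.2453, y = 0.6770
  1-propanol: x = 0.2497, y = 0.1186
  n-heptane: x = 0.2698, y = 0.1227
  toluene: x = 0.2352, y = 0.0816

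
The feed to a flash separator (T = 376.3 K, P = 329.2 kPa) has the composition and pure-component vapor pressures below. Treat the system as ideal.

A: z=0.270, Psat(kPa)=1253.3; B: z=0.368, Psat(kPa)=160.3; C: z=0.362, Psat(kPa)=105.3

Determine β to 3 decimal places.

Raoult's law: Kᵢ = Pᵢˢᵃᵗ/P = Pᵢˢᵃᵗ/329.2.
  K_A = 1253.3/329.2 = 3.80711, K_B = 160.3/329.2 = 0.48694, K_C = 105.3/329.2 = 0.31987
Let β = V/F and solve Σ zᵢ(Kᵢ−1)/(1+β(Kᵢ−1)) = 0.
Check two-phase: ΣzᵢKᵢ = 1.323 > 1 and Σzᵢ/Kᵢ = 1.958 > 1, so g(0) = 0.323 > 0 and g(1) = -0.958 < 0.
Newton–Raphson from β = 0.47:
  β = 0.470: g = -0.2839, g' = -0.926 → β = 0.163
  β = 0.163: g = 0.0367, g' = -1.328 → β = 0.191
  β = 0.191: g = 0.0012, g' = -1.242 → β = 0.192
Converged at β = 0.192.

β = 0.192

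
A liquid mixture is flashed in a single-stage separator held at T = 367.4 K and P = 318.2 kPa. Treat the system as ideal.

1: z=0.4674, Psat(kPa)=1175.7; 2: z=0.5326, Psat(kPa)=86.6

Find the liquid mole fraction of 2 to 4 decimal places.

x_2 = 0.7873

Raoult's law: Kᵢ = Pᵢˢᵃᵗ/P = Pᵢˢᵃᵗ/318.2.
  K_1 = 1175.7/318.2 = 3.694846, K_2 = 86.6/318.2 = 0.272156
Let ψ = V/F and solve Σ zᵢ(Kᵢ−1)/(1+ψ(Kᵢ−1)) = 0.
g(0) = ΣzᵢKᵢ − 1 = 0.8719 and g(1) = 1 − Σzᵢ/Kᵢ = -1.0835, so a root lies in (0, 1).
Newton–Raphson from ψ = 0.38:
  ψ = 0.3800: g = 0.08645, g' = -1.3677 → ψ = 0.4432
  ψ = 0.4432: g = 0.00175, g' = -1.3198 → ψ = 0.4445
Converged at ψ = 0.4445.
Compositions from xᵢ = zᵢ/(1+ψ(Kᵢ−1)), yᵢ = Kᵢxᵢ:
  1: x = 0.2127, y = 0.7857
  2: x = 0.7873, y = 0.2143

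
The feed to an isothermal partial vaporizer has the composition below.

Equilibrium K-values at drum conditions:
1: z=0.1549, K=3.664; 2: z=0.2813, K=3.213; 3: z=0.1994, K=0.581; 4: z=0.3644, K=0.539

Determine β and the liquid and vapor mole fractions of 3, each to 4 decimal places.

β = 0.7380, x_3 = 0.2887, y_3 = 0.1677

Iterate (Newton) starting at β = 0.47:
  β = 0.4700: g = 0.16988, g' = -0.7282 → β = 0.7033
  β = 0.7033: g = 0.02009, g' = -0.5839 → β = 0.7377
  β = 0.7377: g = 0.00016, g' = -0.5750 → β = 0.7380
Converged at β = 0.7380.
Compositions from xᵢ = zᵢ/(1+β(Kᵢ−1)), yᵢ = Kᵢxᵢ:
  1: x = 0.0522, y = 0.1914
  2: x = 0.1068, y = 0.3433
  3: x = 0.2887, y = 0.1677
  4: x = 0.5523, y = 0.2977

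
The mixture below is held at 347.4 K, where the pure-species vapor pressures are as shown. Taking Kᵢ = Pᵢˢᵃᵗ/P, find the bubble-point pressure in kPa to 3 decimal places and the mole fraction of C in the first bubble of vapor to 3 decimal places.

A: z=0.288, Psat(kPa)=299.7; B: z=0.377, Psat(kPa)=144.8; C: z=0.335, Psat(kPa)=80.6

Pbub = 167.904 kPa, y_C = 0.161

At the bubble point ψ → 0, so ΣzᵢKᵢ = 1 with Kᵢ = Pᵢˢᵃᵗ/P ⇒ P = ΣzᵢPᵢˢᵃᵗ.
P = 0.288·299.7 + 0.377·144.8 + 0.335·80.6 = 167.904 kPa
yᵢ = zᵢPᵢˢᵃᵗ/P ⇒ y_C = 0.335·80.6/167.904 = 0.161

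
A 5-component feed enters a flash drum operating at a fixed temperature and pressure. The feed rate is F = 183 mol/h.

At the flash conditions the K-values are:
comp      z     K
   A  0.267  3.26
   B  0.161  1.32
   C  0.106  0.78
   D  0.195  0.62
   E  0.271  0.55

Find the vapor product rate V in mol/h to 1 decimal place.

Let ψ = V/F and solve Σ zᵢ(Kᵢ−1)/(1+ψ(Kᵢ−1)) = 0.
g(0) = ΣzᵢKᵢ − 1 = 0.436 and g(1) = 1 − Σzᵢ/Kᵢ = -0.147, so a root lies in (0, 1).
Newton iteration, ψ⁰ = 0.5:
  ψ = 0.500: g = 0.0527, g' = -0.454 → ψ = 0.616
  ψ = 0.616: g = 0.0028, g' = -0.410 → ψ = 0.623
Converged at ψ = 0.623.
Then V = ψ·F = 0.6230·183 = 114.0 mol/h and L = F − V = 69.0 mol/h.

V = 114.0 mol/h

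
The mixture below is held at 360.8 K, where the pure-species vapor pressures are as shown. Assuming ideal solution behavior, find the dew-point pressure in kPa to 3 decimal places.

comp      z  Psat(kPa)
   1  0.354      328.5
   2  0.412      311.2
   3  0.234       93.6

Pdew = 204.018 kPa

At the dew point ψ → 1, so Σzᵢ/Kᵢ = 1 with Kᵢ = Pᵢˢᵃᵗ/P ⇒ 1/P = Σzᵢ/Pᵢˢᵃᵗ.
1/P = 0.354/328.5 + 0.412/311.2 + 0.234/93.6 = 0.004902 ⇒ P = 204.018 kPa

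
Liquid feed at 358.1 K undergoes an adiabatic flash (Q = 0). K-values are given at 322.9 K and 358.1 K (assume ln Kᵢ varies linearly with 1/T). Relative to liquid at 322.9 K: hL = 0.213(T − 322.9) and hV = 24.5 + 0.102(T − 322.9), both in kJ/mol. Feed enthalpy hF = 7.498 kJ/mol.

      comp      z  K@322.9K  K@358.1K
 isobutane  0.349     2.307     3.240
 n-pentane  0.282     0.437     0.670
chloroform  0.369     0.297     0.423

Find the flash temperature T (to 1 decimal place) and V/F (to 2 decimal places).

T = 336.2 K, V/F = 0.20

Adiabatic flash: solve Rachford–Rice at each trial T, then check hF = ψ·hV(T) + (1−ψ)·hL(T).
  T = 322.9 K: K = (2.307, 0.437, 0.297), RR gives ψ = 0.045, H_out = 1.103 kJ/mol
  T = 358.1 K: K = (3.240, 0.670, 0.423), RR gives ψ = 0.439, H_out = 16.543 kJ/mol
  T = 340.5 K: K = (2.758, 0.547, 0.358), RR gives ψ = 0.250, H_out = 9.382 kJ/mol
  T = 331.7 K: K = (2.528, 0.490, 0.327), RR gives ψ = 0.152, H_out = 5.460 kJ/mol
  T = 336.1 K: K = (2.642, 0.518, 0.342), RR gives ψ = 0.202, H_out = 7.463 kJ/mol
  T = 338.3 K: K = (2.700, 0.533, 0.350), RR gives ψ = 0.226, H_out = 8.432 kJ/mol
Linear interpolation between T = 336.1 (H_out = 7.463) and T = 338.3 (H_out = 8.432) on hF = 7.498 gives T ≈ 336.2 K, at which ψ = 0.20.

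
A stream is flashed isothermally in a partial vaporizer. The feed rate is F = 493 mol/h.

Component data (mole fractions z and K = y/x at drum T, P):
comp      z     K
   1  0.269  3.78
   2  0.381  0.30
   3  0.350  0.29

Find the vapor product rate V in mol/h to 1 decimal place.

Newton–Raphson from β = 0.5:
  β = 0.500: g = -0.4827, g' = -1.230 → β = 0.108
  β = 0.108: g = 0.0182, g' = -1.657 → β = 0.119
Converged at β = 0.119.
Then V = β·F = 0.1187·493 = 58.5 mol/h and L = F − V = 434.5 mol/h.

V = 58.5 mol/h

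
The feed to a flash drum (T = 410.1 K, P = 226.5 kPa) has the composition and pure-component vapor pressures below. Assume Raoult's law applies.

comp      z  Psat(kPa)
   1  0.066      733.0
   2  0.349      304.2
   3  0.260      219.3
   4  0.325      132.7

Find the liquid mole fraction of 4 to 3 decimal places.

Raoult's law: Kᵢ = Pᵢˢᵃᵗ/P = Pᵢˢᵃᵗ/226.5.
  K_1 = 733.0/226.5 = 3.23620, K_2 = 304.2/226.5 = 1.34305, K_3 = 219.3/226.5 = 0.96821, K_4 = 132.7/226.5 = 0.58587
Rachford–Rice: g(ψ) = Σ zᵢ(Kᵢ−1)/(1+ψ(Kᵢ−1)) = 0.
g(0) = ΣzᵢKᵢ − 1 = 0.124 and g(1) = 1 − Σzᵢ/Kᵢ = -0.104, so a root lies in (0, 1).
Newton–Raphson from ψ = 0.5:
  ψ = 0.500: g = -0.0063, g' = -0.192 → ψ = 0.467
  ψ = 0.467: g = 0.0000, g' = -0.195 → ψ = 0.468
Converged at ψ = 0.468.
Compositions from xᵢ = zᵢ/(1+ψ(Kᵢ−1)), yᵢ = Kᵢxᵢ:
  1: x = 0.032, y = 0.104
  2: x = 0.301, y = 0.404
  3: x = 0.264, y = 0.256
  4: x = 0.403, y = 0.236

x_4 = 0.403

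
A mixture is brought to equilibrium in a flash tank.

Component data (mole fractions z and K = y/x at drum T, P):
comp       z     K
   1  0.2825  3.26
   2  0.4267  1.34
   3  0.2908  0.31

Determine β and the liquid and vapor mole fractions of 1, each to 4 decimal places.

Material balance + equilibrium reduce to Σ zᵢ(Kᵢ−1)/(1+β(Kᵢ−1)) = 0.
Check two-phase: ΣzᵢKᵢ = 1.5829 > 1 and Σzᵢ/Kᵢ = 1.3432 > 1, so g(0) = 0.5829 > 0 and g(1) = -0.3432 < 0.
Newton iteration, β⁰ = 0.5:
  β = 0.5000: g = 0.11740, g' = -0.6768 → β = 0.6735
  β = 0.6735: g = -0.00364, g' = -0.7427 → β = 0.6686
Converged at β = 0.6686.
Compositions from xᵢ = zᵢ/(1+β(Kᵢ−1)), yᵢ = Kᵢxᵢ:
  1: x = 0.1125, y = 0.3668
  2: x = 0.3477, y = 0.4659
  3: x = 0.5398, y = 0.1673

β = 0.6686, x_1 = 0.1125, y_1 = 0.3668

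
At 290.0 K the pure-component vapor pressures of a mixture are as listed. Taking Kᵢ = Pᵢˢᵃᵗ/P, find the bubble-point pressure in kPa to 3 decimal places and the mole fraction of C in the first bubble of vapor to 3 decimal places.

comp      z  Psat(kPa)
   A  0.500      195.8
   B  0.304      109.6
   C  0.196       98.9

At the bubble point ψ → 0, so ΣzᵢKᵢ = 1 with Kᵢ = Pᵢˢᵃᵗ/P ⇒ P = ΣzᵢPᵢˢᵃᵗ.
P = 0.500·195.8 + 0.304·109.6 + 0.196·98.9 = 150.603 kPa
yᵢ = zᵢPᵢˢᵃᵗ/P ⇒ y_C = 0.196·98.9/150.603 = 0.129

Pbub = 150.603 kPa, y_C = 0.129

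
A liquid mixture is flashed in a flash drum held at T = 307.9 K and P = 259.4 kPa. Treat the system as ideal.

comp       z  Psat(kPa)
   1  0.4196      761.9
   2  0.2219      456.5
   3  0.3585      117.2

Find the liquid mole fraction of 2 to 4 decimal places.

Raoult's law: Kᵢ = Pᵢˢᵃᵗ/P = Pᵢˢᵃᵗ/259.4.
  K_1 = 761.9/259.4 = 2.937163, K_2 = 456.5/259.4 = 1.759830, K_3 = 117.2/259.4 = 0.451812
Newton–Raphson from ψ = 0.5:
  ψ = 0.5000: g = 0.26436, g' = -0.6780 → ψ = 0.8899
  ψ = 0.8899: g = 0.01530, g' = -0.6685 → ψ = 0.9128
  ψ = 0.9128: g = -0.00015, g' = -0.6817 → ψ = 0.9126
Converged at ψ = 0.9126.
Compositions from xᵢ = zᵢ/(1+ψ(Kᵢ−1)), yᵢ = Kᵢxᵢ:
  1: x = 0.1516, y = 0.4453
  2: x = 0.1310, y = 0.2306
  3: x = 0.7174, y = 0.3241

x_2 = 0.1310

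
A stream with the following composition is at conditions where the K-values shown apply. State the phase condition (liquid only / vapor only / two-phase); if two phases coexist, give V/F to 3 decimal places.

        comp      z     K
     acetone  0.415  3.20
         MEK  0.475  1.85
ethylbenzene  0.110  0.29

ΣzᵢKᵢ = 2.239; Σzᵢ/Kᵢ = 0.766.
Since Σzᵢ/Kᵢ < 1 the mixture is above its dew point — single vapor phase.

vapor only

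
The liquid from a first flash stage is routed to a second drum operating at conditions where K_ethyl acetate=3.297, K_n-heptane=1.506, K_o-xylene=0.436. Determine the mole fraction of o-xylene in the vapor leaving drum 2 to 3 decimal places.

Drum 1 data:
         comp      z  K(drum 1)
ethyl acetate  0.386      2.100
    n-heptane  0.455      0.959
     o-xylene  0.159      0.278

Drum 1:
Material balance + equilibrium reduce to Σ zᵢ(Kᵢ−1)/(1+ψ₁(Kᵢ−1)) = 0.
Feasibility: ΣzᵢKᵢ = 1.291, Σzᵢ/Kᵢ = 1.230 — both > 1, two phases present.
Iterate (Newton) starting at ψ₁ = 0.32:
  ψ₁ = 0.320: g = 0.1459, g' = -0.396 → ψ₁ = 0.688
  ψ₁ = 0.688: g = -0.0056, g' = -0.479 → ψ₁ = 0.676
Converged at ψ₁ = 0.676.
Drum-1 compositions:
  ethyl acetate: x = 0.221, y = 0.465
  n-heptane: x = 0.468, y = 0.449
  o-xylene: x = 0.311, y = 0.086
Drum-2 feed = drum-1 liquid: z₂ = (0.2214, 0.4680, 0.3107).
Drum 2:
Let ψ₂ = V/F and solve Σ zᵢ(Kᵢ−1)/(1+ψ₂(Kᵢ−1)) = 0.
Check two-phase: ΣzᵢKᵢ = 1.570 > 1 and Σzᵢ/Kᵢ = 1.090 > 1, so g(0) = 0.570 > 0 and g(1) = -0.090 < 0.
Newton–Raphson from ψ₂ = 0.67:
  ψ₂ = 0.670: g = 0.0955, g' = -0.503 → ψ₂ = 0.860
  ψ₂ = 0.860: g = -0.0042, g' = -0.563 → ψ₂ = 0.852
Converged at ψ₂ = 0.852.
  ethyl acetate: x = 0.075, y = 0.247
  n-heptane: x = 0.327, y = 0.492
  o-xylene: x = 0.598, y = 0.261

y_o-xylene (drum 2) = 0.261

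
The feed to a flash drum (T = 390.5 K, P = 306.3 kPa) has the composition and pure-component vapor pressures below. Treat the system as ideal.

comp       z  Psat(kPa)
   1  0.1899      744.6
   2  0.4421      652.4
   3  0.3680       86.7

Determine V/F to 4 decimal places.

V/F = 0.5784

Raoult's law: Kᵢ = Pᵢˢᵃᵗ/P = Pᵢˢᵃᵗ/306.3.
  K_1 = 744.6/306.3 = 2.430950, K_2 = 652.4/306.3 = 2.129938, K_3 = 86.7/306.3 = 0.283056
Rachford–Rice: g(V/F) = Σ zᵢ(Kᵢ−1)/(1+V/F(Kᵢ−1)) = 0.
Check two-phase: ΣzᵢKᵢ = 1.5074 > 1 and Σzᵢ/Kᵢ = 1.5858 > 1, so g(0) = 0.5074 > 0 and g(1) = -0.5858 < 0.
Newton–Raphson from V/F = 0.5:
  V/F = 0.5000: g = 0.06635, g' = -0.8222 → V/F = 0.5807
  V/F = 0.5807: g = -0.00198, g' = -0.8770 → V/F = 0.5784
Converged at V/F = 0.5784.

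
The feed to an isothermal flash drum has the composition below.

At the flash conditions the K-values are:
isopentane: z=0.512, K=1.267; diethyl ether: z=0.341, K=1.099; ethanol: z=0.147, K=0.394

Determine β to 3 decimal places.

Rachford–Rice: g(β) = Σ zᵢ(Kᵢ−1)/(1+β(Kᵢ−1)) = 0.
Feasibility: ΣzᵢKᵢ = 1.081, Σzᵢ/Kᵢ = 1.087 — both > 1, two phases present.
Newton–Raphson from β = 0.66:
  β = 0.660: g = -0.0005, g' = -0.179 → β = 0.657
Converged at β = 0.657.

β = 0.657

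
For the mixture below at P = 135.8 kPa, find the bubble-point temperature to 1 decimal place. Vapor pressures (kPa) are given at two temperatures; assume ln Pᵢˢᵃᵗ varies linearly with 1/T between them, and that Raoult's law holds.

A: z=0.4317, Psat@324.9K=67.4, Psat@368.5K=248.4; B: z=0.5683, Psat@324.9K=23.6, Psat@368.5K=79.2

T = 364.1 K

Bubble-point temperature: ΣzᵢPᵢˢᵃᵗ(T) = P. Interpolate ln Pᵢˢᵃᵗ = aᵢ + bᵢ/T.
  T = 324.9 K: ΣzᵢPᵢˢᵃᵗ = 42.51 kPa
  T = 368.5 K: ΣzᵢPᵢˢᵃᵗ = 152.24 kPa
  T = 346.7 K: ΣzᵢPᵢˢᵃᵗ = 83.72 kPa
  T = 357.6 K: ΣzᵢPᵢˢᵃᵗ = 113.92 kPa
  T = 363.1 K: ΣzᵢPᵢˢᵃᵗ = 132.16 kPa
  T = 365.8 K: ΣzᵢPᵢˢᵃᵗ = 141.92 kPa
Interpolating between 363.1 K and 365.8 K gives T ≈ 364.1 K.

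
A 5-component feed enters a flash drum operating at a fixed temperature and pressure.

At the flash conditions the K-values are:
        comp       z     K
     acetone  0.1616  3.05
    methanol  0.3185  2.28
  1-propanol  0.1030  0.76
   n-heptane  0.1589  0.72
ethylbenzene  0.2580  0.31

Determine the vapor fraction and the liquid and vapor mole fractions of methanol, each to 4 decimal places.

Let ψ = V/F and solve Σ zᵢ(Kᵢ−1)/(1+ψ(Kᵢ−1)) = 0.
Check two-phase: ΣzᵢKᵢ = 1.4917 > 1 and Σzᵢ/Kᵢ = 1.3812 > 1, so g(0) = 0.4917 > 0 and g(1) = -0.3812 < 0.
Newton iteration, ψ⁰ = 0.33:
  ψ = 0.3300: g = 0.17784, g' = -0.7276 → ψ = 0.5744
  ψ = 0.5744: g = 0.01047, g' = -0.6793 → ψ = 0.5898
Converged at ψ = 0.5898.
Compositions from xᵢ = zᵢ/(1+ψ(Kᵢ−1)), yᵢ = Kᵢxᵢ:
  acetone: x = 0.0732, y = 0.2231
  methanol: x = 0.1815, y = 0.4138
  1-propanol: x = 0.1200, y = 0.0912
  n-heptane: x = 0.1903, y = 0.1370
  ethylbenzene: x = 0.4350, y = 0.1349

ψ = 0.5898, x_methanol = 0.1815, y_methanol = 0.4138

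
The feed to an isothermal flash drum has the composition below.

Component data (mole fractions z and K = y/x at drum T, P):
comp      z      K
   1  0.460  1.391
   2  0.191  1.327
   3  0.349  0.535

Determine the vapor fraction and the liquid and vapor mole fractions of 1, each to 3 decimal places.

ψ = 0.462, x_1 = 0.390, y_1 = 0.542

Rachford–Rice: g(ψ) = Σ zᵢ(Kᵢ−1)/(1+ψ(Kᵢ−1)) = 0.
Feasibility: ΣzᵢKᵢ = 1.080, Σzᵢ/Kᵢ = 1.127 — both > 1, two phases present.
Iterate (Newton) starting at ψ = 0.5:
  ψ = 0.500: g = -0.0073, g' = -0.192 → ψ = 0.462
Converged at ψ = 0.462.
Compositions from xᵢ = zᵢ/(1+ψ(Kᵢ−1)), yᵢ = Kᵢxᵢ:
  1: x = 0.390, y = 0.542
  2: x = 0.166, y = 0.220
  3: x = 0.444, y = 0.238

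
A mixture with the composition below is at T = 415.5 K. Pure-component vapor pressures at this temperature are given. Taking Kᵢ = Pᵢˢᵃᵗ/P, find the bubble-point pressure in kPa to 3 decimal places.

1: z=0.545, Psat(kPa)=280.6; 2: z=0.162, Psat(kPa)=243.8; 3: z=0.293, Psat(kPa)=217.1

At the bubble point ψ → 0, so ΣzᵢKᵢ = 1 with Kᵢ = Pᵢˢᵃᵗ/P ⇒ P = ΣzᵢPᵢˢᵃᵗ.
P = 0.545·280.6 + 0.162·243.8 + 0.293·217.1 = 256.033 kPa

Pbub = 256.033 kPa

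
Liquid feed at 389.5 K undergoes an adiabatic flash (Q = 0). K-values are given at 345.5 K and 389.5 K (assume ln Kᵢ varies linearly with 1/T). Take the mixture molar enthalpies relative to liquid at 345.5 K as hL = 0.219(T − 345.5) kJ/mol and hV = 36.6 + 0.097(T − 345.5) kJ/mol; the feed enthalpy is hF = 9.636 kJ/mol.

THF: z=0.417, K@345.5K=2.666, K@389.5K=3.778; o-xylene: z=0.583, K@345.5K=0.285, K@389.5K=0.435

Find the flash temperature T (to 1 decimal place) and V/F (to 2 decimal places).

Adiabatic flash: solve Rachford–Rice at each trial T, then check hF = ψ·hV(T) + (1−ψ)·hL(T).
  T = 345.5 K: K = (2.666, 0.285), RR gives ψ = 0.233, H_out = 8.538 kJ/mol
  T = 389.5 K: K = (3.778, 0.435), RR gives ψ = 0.528, H_out = 26.132 kJ/mol
  T = 367.5 K: K = (3.207, 0.357), RR gives ψ = 0.384, H_out = 17.840 kJ/mol
  T = 356.5 K: K = (2.932, 0.320), RR gives ψ = 0.311, H_out = 13.389 kJ/mol
  T = 351.0 K: K = (2.798, 0.302), RR gives ψ = 0.273, H_out = 11.027 kJ/mol
  T = 348.2 K: K = (2.731, 0.293), RR gives ψ = 0.253, H_out = 9.777 kJ/mol
  T = 346.9 K: K = (2.699, 0.289), RR gives ψ = 0.244, H_out = 9.185 kJ/mol
Linear interpolation between T = 346.9 (H_out = 9.185) and T = 348.2 (H_out = 9.777) on hF = 9.636 gives T ≈ 347.9 K, at which ψ = 0.25.

T = 347.9 K, V/F = 0.25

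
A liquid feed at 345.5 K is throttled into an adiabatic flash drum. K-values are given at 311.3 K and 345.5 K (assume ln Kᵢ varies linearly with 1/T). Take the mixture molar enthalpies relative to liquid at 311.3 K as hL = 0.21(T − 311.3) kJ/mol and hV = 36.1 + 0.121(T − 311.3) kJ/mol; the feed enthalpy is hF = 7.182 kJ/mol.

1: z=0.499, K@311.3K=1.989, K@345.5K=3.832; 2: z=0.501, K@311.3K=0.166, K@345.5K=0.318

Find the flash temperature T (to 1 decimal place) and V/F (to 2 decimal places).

Adiabatic flash: solve Rachford–Rice at each trial T, then check hF = ψ·hV(T) + (1−ψ)·hL(T).
  T = 311.3 K: K = (1.989, 0.166), RR gives ψ = 0.092, H_out = 3.312 kJ/mol
  T = 345.5 K: K = (3.832, 0.318), RR gives ψ = 0.555, H_out = 25.520 kJ/mol
  T = 328.4 K: K = (2.808, 0.234), RR gives ψ = 0.374, H_out = 16.527 kJ/mol
  T = 319.9 K: K = (2.377, 0.198), RR gives ψ = 0.258, H_out = 10.934 kJ/mol
  T = 315.6 K: K = (2.177, 0.182), RR gives ψ = 0.184, H_out = 7.474 kJ/mol
  T = 313.5 K: K = (2.084, 0.174), RR gives ψ = 0.142, H_out = 5.548 kJ/mol
Linear interpolation between T = 313.5 (H_out = 5.548) and T = 315.6 (H_out = 7.474) on hF = 7.182 gives T ≈ 315.3 K, at which ψ = 0.18.

T = 315.3 K, V/F = 0.18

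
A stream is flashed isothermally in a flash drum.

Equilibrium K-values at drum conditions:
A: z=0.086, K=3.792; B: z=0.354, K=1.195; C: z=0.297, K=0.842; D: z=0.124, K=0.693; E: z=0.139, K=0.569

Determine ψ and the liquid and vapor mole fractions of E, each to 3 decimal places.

ψ = 0.454, x_E = 0.173, y_E = 0.098

Iterate (Newton) starting at ψ = 0.34:
  ψ = 0.340: g = 0.0256, g' = -0.247 → ψ = 0.444
  ψ = 0.444: g = 0.0021, g' = -0.209 → ψ = 0.454
Converged at ψ = 0.454.
Compositions from xᵢ = zᵢ/(1+ψ(Kᵢ−1)), yᵢ = Kᵢxᵢ:
  A: x = 0.038, y = 0.144
  B: x = 0.325, y = 0.389
  C: x = 0.320, y = 0.269
  D: x = 0.144, y = 0.100
  E: x = 0.173, y = 0.098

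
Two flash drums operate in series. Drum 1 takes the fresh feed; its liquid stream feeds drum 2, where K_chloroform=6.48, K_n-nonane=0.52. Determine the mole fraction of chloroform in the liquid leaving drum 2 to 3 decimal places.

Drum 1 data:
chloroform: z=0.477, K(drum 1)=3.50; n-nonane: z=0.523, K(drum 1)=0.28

x_chloroform (drum 2) = 0.081

Drum 1:
Let ψ₁ = V/F and solve Σ zᵢ(Kᵢ−1)/(1+ψ₁(Kᵢ−1)) = 0.
Feasibility: ΣzᵢKᵢ = 1.816, Σzᵢ/Kᵢ = 2.004 — both > 1, two phases present.
Iterate (Newton) starting at ψ₁ = 0.36:
  ψ₁ = 0.360: g = 0.1193, g' = -1.320 → ψ₁ = 0.450
  ψ₁ = 0.450: g = 0.0036, g' = -1.253 → ψ₁ = 0.453
Converged at ψ₁ = 0.453.
Drum-1 compositions:
  chloroform: x = 0.224, y = 0.783
  n-nonane: x = 0.776, y = 0.217
Drum-2 feed = drum-1 liquid: z₂ = (0.2236, 0.7764).
Drum 2:
Let ψ₂ = V/F and solve Σ zᵢ(Kᵢ−1)/(1+ψ₂(Kᵢ−1)) = 0.
Check two-phase: ΣzᵢKᵢ = 1.853 > 1 and Σzᵢ/Kᵢ = 1.528 > 1, so g(0) = 0.853 > 0 and g(1) = -0.528 < 0.
Newton–Raphson from ψ₂ = 0.5:
  ψ₂ = 0.500: g = -0.1627, g' = -0.790 → ψ₂ = 0.294
  ψ₂ = 0.294: g = 0.0354, g' = -1.228 → ψ₂ = 0.323
  ψ₂ = 0.323: g = 0.0015, g' = -1.126 → ψ₂ = 0.324
Converged at ψ₂ = 0.324.
  chloroform: x = 0.081, y = 0.522
  n-nonane: x = 0.919, y = 0.478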